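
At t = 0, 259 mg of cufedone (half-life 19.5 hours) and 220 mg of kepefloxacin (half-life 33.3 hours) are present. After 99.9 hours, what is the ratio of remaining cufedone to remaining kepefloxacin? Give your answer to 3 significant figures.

cufedone: 259 × (1/2)^(99.9/19.5) = 259 × (1/2)^5.1231 ≈ 7.4319 mg.
kepefloxacin: 220 × (1/2)^(99.9/33.3) = 220 × (1/2)^3 ≈ 27.5 mg.
Ratio ≈ 7.4319 / 27.5 ≈ 0.27025.

0.270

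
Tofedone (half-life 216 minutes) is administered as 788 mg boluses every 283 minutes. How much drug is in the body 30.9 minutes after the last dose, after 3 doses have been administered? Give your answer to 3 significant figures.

The 3 doses were given 596.9, 313.9, 30.9 minutes ago.
Total = 788·(1/2)^(596.9/216) + 788·(1/2)^(313.9/216) + 788·(1/2)^(30.9/216)
      = 116.05 + 287.78 + 713.61 ≈ 1117.4 mg.

1120 mg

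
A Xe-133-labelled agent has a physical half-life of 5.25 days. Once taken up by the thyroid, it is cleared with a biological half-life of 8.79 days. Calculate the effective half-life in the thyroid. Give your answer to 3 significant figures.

1/t_eff = 1/t_phys + 1/t_biol = 1/5.25 + 1/8.79 = 0.30424 per day.
t_eff = 5.25 × 8.79 / (5.25 + 8.79) ≈ 3.2869 days.

3.29 days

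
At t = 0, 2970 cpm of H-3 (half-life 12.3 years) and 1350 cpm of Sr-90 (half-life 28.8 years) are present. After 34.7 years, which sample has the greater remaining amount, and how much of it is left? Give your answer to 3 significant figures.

H-3: 2970 × (1/2)^2.8211 ≈ 420.25 cpm.
Sr-90: 1350 × (1/2)^1.2049 ≈ 585.64 cpm.
Sr-90 has more remaining, at ≈ 585.64 cpm.

Sr-90, 586 cpm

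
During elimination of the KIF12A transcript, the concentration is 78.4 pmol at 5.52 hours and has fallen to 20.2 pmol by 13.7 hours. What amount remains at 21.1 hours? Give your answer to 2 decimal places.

Over Δt = 13.7 − 5.52 = 8.18 hours, the level fell by a factor of 78.4/20.2 ≈ 3.8812.
n = log₂(3.8812) ≈ 1.9565 half-lives, so t½ = 8.18/1.9565 ≈ 4.1809 hours.
From t = 13.7 to t = 21.1: 20.2 × (1/2)^((21.1−13.7)/4.1809) ≈ 5.9231 pmol.

5.92 pmol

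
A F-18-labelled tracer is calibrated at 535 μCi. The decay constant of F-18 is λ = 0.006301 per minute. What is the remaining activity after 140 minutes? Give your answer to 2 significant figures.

t½ = ln 2 / λ = 0.69315 / 0.006301 ≈ 110.01 minutes.
Number of half-lives: n = 140/110.01 ≈ 1.2727.
Remaining = 535 × (1/2)^1.2727 = 535 × 0.4139 ≈ 221.43 μCi.

220 μCi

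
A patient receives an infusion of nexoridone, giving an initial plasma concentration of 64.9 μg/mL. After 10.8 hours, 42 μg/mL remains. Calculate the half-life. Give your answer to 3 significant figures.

A/A₀ = 42/64.9 ≈ 0.64715.
n = log₂(1.5452) ≈ 0.62783 half-lives elapsed in 10.8 hours.
t½ = 10.8/0.62783 ≈ 17.202 hours.

17.2 hours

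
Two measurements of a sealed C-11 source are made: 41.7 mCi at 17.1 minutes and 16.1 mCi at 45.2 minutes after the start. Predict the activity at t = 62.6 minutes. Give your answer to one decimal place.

8.9 mCi

Over Δt = 45.2 − 17.1 = 28.1 minutes, the level fell by a factor of 41.7/16.1 ≈ 2.5901.
n = log₂(2.5901) ≈ 1.373 half-lives, so t½ = 28.1/1.373 ≈ 20.466 minutes.
From t = 45.2 to t = 62.6: 16.1 × (1/2)^((62.6−45.2)/20.466) ≈ 8.9309 mCi.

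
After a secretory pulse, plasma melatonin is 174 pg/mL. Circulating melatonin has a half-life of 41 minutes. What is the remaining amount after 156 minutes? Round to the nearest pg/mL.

12 pg/mL

Number of half-lives: n = 156/41 ≈ 3.8049.
Remaining = 174 × (1/2)^3.8049 = 174 × 0.071551 ≈ 12.45 pg/mL.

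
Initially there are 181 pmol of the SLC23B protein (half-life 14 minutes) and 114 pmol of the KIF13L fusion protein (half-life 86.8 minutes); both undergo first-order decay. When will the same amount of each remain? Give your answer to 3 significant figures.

11.1 minutes

Set 181·(1/2)^(t/14) = 114·(1/2)^(t/86.8).
Taking log₂: log₂(181/114) = t·(1/14 − 1/86.8).
log₂(1.5877) = 0.66696; 1/14 − 1/86.8 = 0.059908.
t = 0.66696 / 0.059908 ≈ 11.133 minutes.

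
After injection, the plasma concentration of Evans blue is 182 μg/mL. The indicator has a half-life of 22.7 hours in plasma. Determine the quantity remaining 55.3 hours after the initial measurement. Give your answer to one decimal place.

33.6 μg/mL

Number of half-lives: n = 55.3/22.7 ≈ 2.4361.
Remaining = 182 × (1/2)^2.4361 = 182 × 0.18478 ≈ 33.63 μg/mL.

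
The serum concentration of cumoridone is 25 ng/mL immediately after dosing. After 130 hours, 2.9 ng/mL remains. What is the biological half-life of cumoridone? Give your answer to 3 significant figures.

A/A₀ = 2.9/25 ≈ 0.116.
n = log₂(8.6207) ≈ 3.1078 half-lives elapsed in 130 hours.
t½ = 130/3.1078 ≈ 41.83 hours.

41.8 hours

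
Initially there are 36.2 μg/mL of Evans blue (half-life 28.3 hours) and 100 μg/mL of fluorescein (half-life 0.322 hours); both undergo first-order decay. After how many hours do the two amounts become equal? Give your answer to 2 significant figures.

Set 36.2·(1/2)^(t/28.3) = 100·(1/2)^(t/0.322).
Taking log₂: log₂(36.2/100) = t·(1/28.3 − 1/0.322).
log₂(0.362) = -1.4659; 1/28.3 − 1/0.322 = -3.0703.
t = -1.4659 / -3.0703 ≈ 0.47746 hours.

0.48 hours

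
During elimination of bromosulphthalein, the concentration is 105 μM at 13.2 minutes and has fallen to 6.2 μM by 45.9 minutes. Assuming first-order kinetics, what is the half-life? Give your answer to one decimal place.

8.0 minutes

Over Δt = 45.9 − 13.2 = 32.7 minutes, the level fell by a factor of 105/6.2 ≈ 16.935.
n = log₂(16.935) ≈ 4.082 half-lives, so t½ = 32.7/4.082 ≈ 8.0108 minutes.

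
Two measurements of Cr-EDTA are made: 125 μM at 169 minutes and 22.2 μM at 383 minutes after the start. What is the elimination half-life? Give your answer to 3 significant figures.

85.8 minutes

Over Δt = 383 − 169 = 214 minutes, the level fell by a factor of 125/22.2 ≈ 5.6306.
n = log₂(5.6306) ≈ 2.4933 half-lives, so t½ = 214/2.4933 ≈ 85.83 minutes.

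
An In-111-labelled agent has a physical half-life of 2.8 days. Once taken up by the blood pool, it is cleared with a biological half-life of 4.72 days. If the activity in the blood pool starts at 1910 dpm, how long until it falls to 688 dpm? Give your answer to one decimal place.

2.6 days

1/t_eff = 1/t_phys + 1/t_biol = 1/2.8 + 1/4.72 = 0.56901 per day.
t_eff = 2.8 × 4.72 / (2.8 + 4.72) ≈ 1.7574 days.
n = log₂(1910/688) ≈ 1.4731; t = 1.4731 × 1.7574 ≈ 2.5889 days.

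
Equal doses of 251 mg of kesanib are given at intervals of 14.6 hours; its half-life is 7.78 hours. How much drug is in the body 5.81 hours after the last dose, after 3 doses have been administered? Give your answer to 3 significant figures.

201 mg

The 3 doses were given 35.01, 20.41, 5.81 hours ago.
Total = 251·(1/2)^(35.01/7.78) + 251·(1/2)^(20.41/7.78) + 251·(1/2)^(5.81/7.78)
      = 11.093 + 40.734 + 149.58 ≈ 201.4 mg.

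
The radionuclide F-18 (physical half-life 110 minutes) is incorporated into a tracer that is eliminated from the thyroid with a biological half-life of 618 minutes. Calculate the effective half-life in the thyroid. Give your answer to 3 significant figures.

1/t_eff = 1/t_phys + 1/t_biol = 1/110 + 1/618 = 0.010709 per minute.
t_eff = 110 × 618 / (110 + 618) ≈ 93.379 minutes.

93.4 minutes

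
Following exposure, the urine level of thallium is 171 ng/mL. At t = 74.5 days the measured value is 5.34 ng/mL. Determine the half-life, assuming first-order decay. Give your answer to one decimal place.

14.9 days

A/A₀ = 5.34/171 ≈ 0.031228.
n = log₂(32.022) ≈ 5.001 half-lives elapsed in 74.5 days.
t½ = 74.5/5.001 ≈ 14.897 days.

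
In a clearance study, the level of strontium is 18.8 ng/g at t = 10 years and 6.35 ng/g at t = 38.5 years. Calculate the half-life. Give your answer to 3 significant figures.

18.2 years

Over Δt = 38.5 − 10 = 28.5 years, the level fell by a factor of 18.8/6.35 ≈ 2.9606.
n = log₂(2.9606) ≈ 1.5659 half-lives, so t½ = 28.5/1.5659 ≈ 18.2 years.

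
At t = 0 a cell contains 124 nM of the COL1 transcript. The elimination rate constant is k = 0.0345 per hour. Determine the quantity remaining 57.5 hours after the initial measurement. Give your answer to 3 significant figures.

t½ = ln 2 / k = 0.69315 / 0.0345 ≈ 20.091 hours.
Number of half-lives: n = 57.5/20.091 ≈ 2.8619.
Remaining = 124 × (1/2)^2.8619 = 124 × 0.13755 ≈ 17.057 nM.

17.1 nM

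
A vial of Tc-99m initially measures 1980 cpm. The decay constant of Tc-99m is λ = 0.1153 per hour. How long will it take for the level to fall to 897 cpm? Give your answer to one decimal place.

6.9 hours

t½ = ln 2 / λ = 0.69315 / 0.1153 ≈ 6.0117 hours.
Fraction remaining = 897/1980 ≈ 0.45303.
n = log₂(1980/897) = ln(2.2074)/ln 2 ≈ 1.1423 half-lives.
t = n × t½ = 1.1423 × 6.0117 ≈ 6.8673 hours.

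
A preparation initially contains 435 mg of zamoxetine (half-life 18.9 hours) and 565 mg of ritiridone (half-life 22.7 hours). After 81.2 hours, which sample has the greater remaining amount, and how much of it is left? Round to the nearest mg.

ritiridone, 47 mg

zamoxetine: 435 × (1/2)^4.2963 ≈ 22.14 mg.
ritiridone: 565 × (1/2)^3.5771 ≈ 47.341 mg.
Ritiridone has more remaining, at ≈ 47.341 mg.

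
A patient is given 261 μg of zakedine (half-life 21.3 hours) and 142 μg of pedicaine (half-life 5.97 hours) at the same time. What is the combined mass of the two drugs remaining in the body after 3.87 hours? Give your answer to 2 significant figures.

zakedine: 261 × (1/2)^(3.87/21.3) = 261 × (1/2)^0.18169 ≈ 230.12 μg.
pedicaine: 142 × (1/2)^(3.87/5.97) = 142 × (1/2)^0.64824 ≈ 90.604 μg.
Total = 230.12 + 90.604 ≈ 320.72 μg.

320 μg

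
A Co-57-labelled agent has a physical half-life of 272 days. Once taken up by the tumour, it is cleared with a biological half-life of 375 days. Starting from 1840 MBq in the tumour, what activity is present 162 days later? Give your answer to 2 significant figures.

1/t_eff = 1/t_phys + 1/t_biol = 1/272 + 1/375 = 0.0063431 per day.
t_eff = 272 × 375 / (272 + 375) ≈ 157.65 days.
Remaining = 1840 × (1/2)^(162/157.65) = 1840 × (1/2)^1.0276 ≈ 902.57 MBq.

900 MBq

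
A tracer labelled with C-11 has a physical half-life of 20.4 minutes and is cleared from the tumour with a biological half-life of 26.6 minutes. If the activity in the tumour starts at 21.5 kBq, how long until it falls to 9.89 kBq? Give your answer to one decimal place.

12.9 minutes

1/t_eff = 1/t_phys + 1/t_biol = 1/20.4 + 1/26.6 = 0.086614 per minute.
t_eff = 20.4 × 26.6 / (20.4 + 26.6) ≈ 11.546 minutes.
n = log₂(21.5/9.89) ≈ 1.1203; t = 1.1203 × 11.546 ≈ 12.934 minutes.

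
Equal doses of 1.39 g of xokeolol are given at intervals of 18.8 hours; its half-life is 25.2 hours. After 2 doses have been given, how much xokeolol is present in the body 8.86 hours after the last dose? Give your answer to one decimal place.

The 2 doses were given 27.66, 8.86 hours ago.
Total = 1.39·(1/2)^(27.66/25.2) + 1.39·(1/2)^(8.86/25.2)
      = 0.64953 + 1.0894 ≈ 1.7389 g.

1.7 g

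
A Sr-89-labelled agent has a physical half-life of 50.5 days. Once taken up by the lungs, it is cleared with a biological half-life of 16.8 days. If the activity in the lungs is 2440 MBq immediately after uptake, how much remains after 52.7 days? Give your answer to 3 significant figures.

1/t_eff = 1/t_phys + 1/t_biol = 1/50.5 + 1/16.8 = 0.079326 per day.
t_eff = 50.5 × 16.8 / (50.5 + 16.8) ≈ 12.606 days.
Remaining = 2440 × (1/2)^(52.7/12.606) = 2440 × (1/2)^4.1805 ≈ 134.57 MBq.

135 MBq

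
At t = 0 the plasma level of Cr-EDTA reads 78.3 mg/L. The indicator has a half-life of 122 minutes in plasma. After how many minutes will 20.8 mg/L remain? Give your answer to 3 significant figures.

Fraction remaining = 20.8/78.3 ≈ 0.26564.
n = log₂(78.3/20.8) = ln(3.7644)/ln 2 ≈ 1.9124 half-lives.
t = n × t½ = 1.9124 × 122 ≈ 233.32 minutes.

233 minutes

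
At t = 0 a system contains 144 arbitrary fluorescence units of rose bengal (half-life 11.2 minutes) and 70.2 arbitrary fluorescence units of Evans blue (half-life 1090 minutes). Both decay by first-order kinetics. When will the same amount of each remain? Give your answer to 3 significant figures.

Set 144·(1/2)^(t/11.2) = 70.2·(1/2)^(t/1090).
Taking log₂: log₂(144/70.2) = t·(1/11.2 − 1/1090).
log₂(2.0513) = 1.0365; 1/11.2 − 1/1090 = 0.088368.
t = 1.0365 / 0.088368 ≈ 11.73 minutes.

11.7 minutes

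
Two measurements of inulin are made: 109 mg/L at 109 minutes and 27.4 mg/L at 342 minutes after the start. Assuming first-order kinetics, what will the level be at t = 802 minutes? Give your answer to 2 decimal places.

1.79 mg/L

Over Δt = 342 − 109 = 233 minutes, the level fell by a factor of 109/27.4 ≈ 3.9781.
n = log₂(3.9781) ≈ 1.9921 half-lives, so t½ = 233/1.9921 ≈ 116.96 minutes.
From t = 342 to t = 802: 27.4 × (1/2)^((802−342)/116.96) ≈ 1.7941 mg/L.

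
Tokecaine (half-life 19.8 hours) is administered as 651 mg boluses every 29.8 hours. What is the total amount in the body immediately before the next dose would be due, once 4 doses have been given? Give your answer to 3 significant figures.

The 4 doses were given 119.2, 89.4, 59.6, 29.8 hours ago.
Total = 651·(1/2)^(119.2/19.8) + 651·(1/2)^(89.4/19.8) + 651·(1/2)^(59.6/19.8) + 651·(1/2)^(29.8/19.8)
      = 10.03 + 28.47 + 80.807 + 229.36 ≈ 348.67 mg.

349 mg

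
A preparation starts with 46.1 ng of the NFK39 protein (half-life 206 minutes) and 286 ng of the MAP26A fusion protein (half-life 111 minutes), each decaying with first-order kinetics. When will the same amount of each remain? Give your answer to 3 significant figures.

Set 46.1·(1/2)^(t/206) = 286·(1/2)^(t/111).
Taking log₂: log₂(46.1/286) = t·(1/206 − 1/111).
log₂(0.16119) = -2.6332; 1/206 − 1/111 = -0.0041546.
t = -2.6332 / -0.0041546 ≈ 633.79 minutes.

634 minutes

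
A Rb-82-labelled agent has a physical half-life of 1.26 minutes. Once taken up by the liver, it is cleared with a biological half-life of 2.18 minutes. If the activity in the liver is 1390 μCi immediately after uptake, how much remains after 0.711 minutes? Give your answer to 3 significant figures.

1/t_eff = 1/t_phys + 1/t_biol = 1/1.26 + 1/2.18 = 1.2524 per minute.
t_eff = 1.26 × 2.18 / (1.26 + 2.18) ≈ 0.79849 minutes.
Remaining = 1390 × (1/2)^(0.711/0.79849) = 1390 × (1/2)^0.89043 ≈ 749.84 μCi.

750 μCi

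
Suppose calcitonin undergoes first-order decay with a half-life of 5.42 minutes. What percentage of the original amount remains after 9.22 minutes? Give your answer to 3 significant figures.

30.8%

n = 9.22/5.42 ≈ 1.7011 half-lives.
Fraction remaining = (1/2)^1.7011 ≈ 0.30755, i.e. 30.755%.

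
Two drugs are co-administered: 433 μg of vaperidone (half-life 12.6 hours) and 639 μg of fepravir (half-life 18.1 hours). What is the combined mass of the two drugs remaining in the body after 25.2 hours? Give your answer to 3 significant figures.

352 μg

vaperidone: 433 × (1/2)^(25.2/12.6) = 433 × (1/2)^2 ≈ 108.25 μg.
fepravir: 639 × (1/2)^(25.2/18.1) = 639 × (1/2)^1.3923 ≈ 243.44 μg.
Total = 108.25 + 243.44 ≈ 351.69 μg.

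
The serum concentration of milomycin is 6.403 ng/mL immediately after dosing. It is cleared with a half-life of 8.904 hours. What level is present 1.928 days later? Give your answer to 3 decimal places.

Convert the elapsed time: 1.928 days = 46.272 hours.
Number of half-lives: n = 46.272/8.904 ≈ 5.1968.
Remaining = 6.403 × (1/2)^5.1968 = 6.403 × 0.027266 ≈ 0.17458 ng/mL.

0.175 ng/mL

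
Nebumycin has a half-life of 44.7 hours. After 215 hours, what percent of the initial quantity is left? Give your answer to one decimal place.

3.6%

n = 215/44.7 ≈ 4.8098 half-lives.
Fraction remaining = (1/2)^4.8098 ≈ 0.035653, i.e. 3.5653%.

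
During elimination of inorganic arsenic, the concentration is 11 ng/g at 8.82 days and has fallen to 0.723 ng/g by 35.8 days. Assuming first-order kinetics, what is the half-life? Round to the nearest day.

7 days

Over Δt = 35.8 − 8.82 = 26.98 days, the level fell by a factor of 11/0.723 ≈ 15.214.
n = log₂(15.214) ≈ 3.9274 half-lives, so t½ = 26.98/3.9274 ≈ 6.8697 days.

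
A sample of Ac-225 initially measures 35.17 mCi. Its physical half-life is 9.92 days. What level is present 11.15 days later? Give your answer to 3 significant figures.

Number of half-lives: n = 11.15/9.92 ≈ 1.124.
Remaining = 35.17 × (1/2)^1.124 = 35.17 × 0.45882 ≈ 16.137 mCi.

16.1 mCi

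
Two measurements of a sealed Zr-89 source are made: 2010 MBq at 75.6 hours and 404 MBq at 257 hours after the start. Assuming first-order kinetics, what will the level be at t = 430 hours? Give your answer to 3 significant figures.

87.5 MBq

Over Δt = 257 − 75.6 = 181.4 hours, the level fell by a factor of 2010/404 ≈ 4.9752.
n = log₂(4.9752) ≈ 2.3148 half-lives, so t½ = 181.4/2.3148 ≈ 78.366 hours.
From t = 257 to t = 430: 404 × (1/2)^((430−257)/78.366) ≈ 87.465 MBq.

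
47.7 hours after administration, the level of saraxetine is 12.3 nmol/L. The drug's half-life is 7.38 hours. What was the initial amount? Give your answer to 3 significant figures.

1090 nmol/L

Number of half-lives elapsed: n = 47.7/7.38 ≈ 6.4634.
A₀ = A × 2^n = 12.3 × 2^6.4634 = 12.3 × 88.243 ≈ 1085.4 nmol/L.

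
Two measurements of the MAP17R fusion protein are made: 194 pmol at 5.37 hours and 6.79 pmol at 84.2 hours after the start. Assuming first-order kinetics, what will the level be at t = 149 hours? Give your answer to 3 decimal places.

0.432 pmol

Over Δt = 84.2 − 5.37 = 78.83 hours, the level fell by a factor of 194/6.79 ≈ 28.571.
n = log₂(28.571) ≈ 4.8365 half-lives, so t½ = 78.83/4.8365 ≈ 16.299 hours.
From t = 84.2 to t = 149: 6.79 × (1/2)^((149−84.2)/16.299) ≈ 0.43158 pmol.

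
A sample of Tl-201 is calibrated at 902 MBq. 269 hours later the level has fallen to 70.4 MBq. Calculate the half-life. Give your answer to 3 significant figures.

73.1 hours

A/A₀ = 70.4/902 ≈ 0.078049.
n = log₂(12.812) ≈ 3.6795 half-lives elapsed in 269 hours.
t½ = 269/3.6795 ≈ 73.108 hours.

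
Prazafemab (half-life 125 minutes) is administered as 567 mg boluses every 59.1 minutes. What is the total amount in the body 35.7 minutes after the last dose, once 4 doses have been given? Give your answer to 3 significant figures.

1220 mg

The 4 doses were given 213, 153.9, 94.8, 35.7 minutes ago.
Total = 567·(1/2)^(213/125) + 567·(1/2)^(153.9/125) + 567·(1/2)^(94.8/125) + 567·(1/2)^(35.7/125)
      = 174.03 + 241.52 + 335.18 + 465.17 ≈ 1215.9 mg.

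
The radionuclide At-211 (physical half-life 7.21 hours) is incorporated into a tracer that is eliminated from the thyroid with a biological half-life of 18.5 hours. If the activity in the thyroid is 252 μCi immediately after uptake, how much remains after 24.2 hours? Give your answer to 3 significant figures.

9.94 μCi

1/t_eff = 1/t_phys + 1/t_biol = 1/7.21 + 1/18.5 = 0.19275 per hour.
t_eff = 7.21 × 18.5 / (7.21 + 18.5) ≈ 5.1881 hours.
Remaining = 252 × (1/2)^(24.2/5.1881) = 252 × (1/2)^4.6646 ≈ 9.9364 μCi.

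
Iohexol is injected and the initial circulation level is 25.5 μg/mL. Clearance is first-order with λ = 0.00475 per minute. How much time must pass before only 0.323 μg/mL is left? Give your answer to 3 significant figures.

920 minutes

t½ = ln 2 / λ = 0.69315 / 0.00475 ≈ 145.93 minutes.
Fraction remaining = 0.323/25.5 ≈ 0.012667.
n = log₂(25.5/0.323) = ln(78.947)/ln 2 ≈ 6.3028 half-lives.
t = n × t½ = 6.3028 × 145.93 ≈ 919.74 minutes.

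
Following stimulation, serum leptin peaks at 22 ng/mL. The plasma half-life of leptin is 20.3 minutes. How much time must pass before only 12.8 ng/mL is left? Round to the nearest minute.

16 minutes

Fraction remaining = 12.8/22 ≈ 0.58182.
n = log₂(22/12.8) = ln(1.7188)/ln 2 ≈ 0.78136 half-lives.
t = n × t½ = 0.78136 × 20.3 ≈ 15.862 minutes.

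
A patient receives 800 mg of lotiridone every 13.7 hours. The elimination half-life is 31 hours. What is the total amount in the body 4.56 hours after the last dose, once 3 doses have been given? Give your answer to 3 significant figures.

1650 mg

The 3 doses were given 31.96, 18.26, 4.56 hours ago.
Total = 800·(1/2)^(31.96/31) + 800·(1/2)^(18.26/31) + 800·(1/2)^(4.56/31)
      = 391.51 + 531.83 + 722.45 ≈ 1645.8 mg.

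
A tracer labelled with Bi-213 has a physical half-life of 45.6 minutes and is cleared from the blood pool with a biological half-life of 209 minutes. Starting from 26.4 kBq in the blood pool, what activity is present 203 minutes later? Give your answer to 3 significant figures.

1/t_eff = 1/t_phys + 1/t_biol = 1/45.6 + 1/209 = 0.026715 per minute.
t_eff = 45.6 × 209 / (45.6 + 209) ≈ 37.433 minutes.
Remaining = 26.4 × (1/2)^(203/37.433) = 26.4 × (1/2)^5.423 ≈ 0.61532 kBq.

0.615 kBq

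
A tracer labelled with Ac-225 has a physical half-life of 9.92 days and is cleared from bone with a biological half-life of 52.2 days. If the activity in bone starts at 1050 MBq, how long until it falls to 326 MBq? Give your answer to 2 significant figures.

14 days

1/t_eff = 1/t_phys + 1/t_biol = 1/9.92 + 1/52.2 = 0.11996 per day.
t_eff = 9.92 × 52.2 / (9.92 + 52.2) ≈ 8.3359 days.
n = log₂(1050/326) ≈ 1.6874; t = 1.6874 × 8.3359 ≈ 14.066 days.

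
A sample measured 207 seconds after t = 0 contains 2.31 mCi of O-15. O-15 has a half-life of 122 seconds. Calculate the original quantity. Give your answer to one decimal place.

Number of half-lives elapsed: n = 207/122 ≈ 1.6967.
A₀ = A × 2^n = 2.31 × 2^1.6967 = 2.31 × 3.2416 ≈ 7.4882 mCi.

7.5 mCi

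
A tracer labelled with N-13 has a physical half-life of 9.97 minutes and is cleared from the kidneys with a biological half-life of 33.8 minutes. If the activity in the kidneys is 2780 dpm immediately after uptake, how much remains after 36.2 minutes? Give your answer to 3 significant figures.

107 dpm

1/t_eff = 1/t_phys + 1/t_biol = 1/9.97 + 1/33.8 = 0.12989 per minute.
t_eff = 9.97 × 33.8 / (9.97 + 33.8) ≈ 7.699 minutes.
Remaining = 2780 × (1/2)^(36.2/7.699) = 2780 × (1/2)^4.7019 ≈ 106.82 dpm.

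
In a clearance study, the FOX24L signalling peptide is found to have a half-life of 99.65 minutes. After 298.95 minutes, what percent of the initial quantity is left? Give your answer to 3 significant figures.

12.5%

n = 298.95/99.65 ≈ 3 half-lives.
Fraction remaining = (1/2)^3 ≈ 0.125, i.e. 12.5%.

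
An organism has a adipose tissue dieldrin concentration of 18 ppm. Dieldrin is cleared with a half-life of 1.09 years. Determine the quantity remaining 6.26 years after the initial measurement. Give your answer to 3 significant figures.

0.336 ppm

Number of half-lives: n = 6.26/1.09 ≈ 5.7431.
Remaining = 18 × (1/2)^5.7431 = 18 × 0.01867 ≈ 0.33606 ppm.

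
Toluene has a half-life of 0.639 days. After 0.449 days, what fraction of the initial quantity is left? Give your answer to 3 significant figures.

n = 0.449/0.639 ≈ 0.70266 half-lives.
Fraction remaining = (1/2)^0.70266 ≈ 0.61444.

0.614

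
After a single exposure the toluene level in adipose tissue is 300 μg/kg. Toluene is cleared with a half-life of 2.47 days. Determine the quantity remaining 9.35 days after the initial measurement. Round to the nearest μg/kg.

Number of half-lives: n = 9.35/2.47 ≈ 3.7854.
Remaining = 300 × (1/2)^3.7854 = 300 × 0.072523 ≈ 21.757 μg/kg.

22 μg/kg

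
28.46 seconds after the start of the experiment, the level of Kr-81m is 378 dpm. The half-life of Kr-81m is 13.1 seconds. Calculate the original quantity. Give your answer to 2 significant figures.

1700 dpm

Number of half-lives elapsed: n = 28.46/13.1 ≈ 2.1725.
A₀ = A × 2^n = 378 × 2^2.1725 = 378 × 4.5081 ≈ 1704.1 dpm.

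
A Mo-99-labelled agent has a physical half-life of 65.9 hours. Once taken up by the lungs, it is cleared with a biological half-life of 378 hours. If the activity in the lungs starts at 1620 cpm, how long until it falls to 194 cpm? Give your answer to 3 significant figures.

172 hours

1/t_eff = 1/t_phys + 1/t_biol = 1/65.9 + 1/378 = 0.01782 per hour.
t_eff = 65.9 × 378 / (65.9 + 378) ≈ 56.117 hours.
n = log₂(1620/194) ≈ 3.0619; t = 3.0619 × 56.117 ≈ 171.82 hours.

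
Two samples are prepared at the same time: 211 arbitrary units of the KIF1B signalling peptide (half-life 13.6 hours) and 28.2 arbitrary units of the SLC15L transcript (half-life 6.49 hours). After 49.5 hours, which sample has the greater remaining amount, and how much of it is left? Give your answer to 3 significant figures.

KIF1B signalling peptide, 16.9 arbitrary units

KIF1B signalling peptide: 211 × (1/2)^3.6397 ≈ 16.929 arbitrary units.
SLC15L transcript: 28.2 × (1/2)^7.6271 ≈ 0.14265 arbitrary units.
KIF1B signalling peptide has more remaining, at ≈ 16.929 arbitrary units.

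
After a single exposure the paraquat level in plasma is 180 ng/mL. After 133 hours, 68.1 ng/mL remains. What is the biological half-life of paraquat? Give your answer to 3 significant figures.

94.8 hours

A/A₀ = 68.1/180 ≈ 0.37833.
n = log₂(2.6432) ≈ 1.4023 half-lives elapsed in 133 hours.
t½ = 133/1.4023 ≈ 94.846 hours.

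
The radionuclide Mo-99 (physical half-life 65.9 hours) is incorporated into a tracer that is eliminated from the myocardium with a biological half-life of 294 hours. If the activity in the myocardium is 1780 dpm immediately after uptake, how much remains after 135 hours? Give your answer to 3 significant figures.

1/t_eff = 1/t_phys + 1/t_biol = 1/65.9 + 1/294 = 0.018576 per hour.
t_eff = 65.9 × 294 / (65.9 + 294) ≈ 53.833 hours.
Remaining = 1780 × (1/2)^(135/53.833) = 1780 × (1/2)^2.5077 ≈ 312.98 dpm.

313 dpm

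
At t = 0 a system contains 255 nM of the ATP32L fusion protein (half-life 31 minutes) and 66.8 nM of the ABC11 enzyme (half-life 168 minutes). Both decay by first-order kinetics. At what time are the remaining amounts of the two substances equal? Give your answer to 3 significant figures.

73.5 minutes

Set 255·(1/2)^(t/31) = 66.8·(1/2)^(t/168).
Taking log₂: log₂(255/66.8) = t·(1/31 − 1/168).
log₂(3.8174) = 1.9326; 1/31 − 1/168 = 0.026306.
t = 1.9326 / 0.026306 ≈ 73.466 minutes.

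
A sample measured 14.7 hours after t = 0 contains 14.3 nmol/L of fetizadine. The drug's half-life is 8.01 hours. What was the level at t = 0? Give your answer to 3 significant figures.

Number of half-lives elapsed: n = 14.7/8.01 ≈ 1.8352.
A₀ = A × 2^n = 14.3 × 2^1.8352 = 14.3 × 3.5682 ≈ 51.026 nmol/L.

51.0 nmol/L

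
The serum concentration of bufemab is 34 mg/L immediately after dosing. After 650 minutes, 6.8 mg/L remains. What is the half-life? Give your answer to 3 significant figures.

A/A₀ = 6.8/34 ≈ 0.2.
n = log₂(5) ≈ 2.3219 half-lives elapsed in 650 minutes.
t½ = 650/2.3219 ≈ 279.94 minutes.

280 minutes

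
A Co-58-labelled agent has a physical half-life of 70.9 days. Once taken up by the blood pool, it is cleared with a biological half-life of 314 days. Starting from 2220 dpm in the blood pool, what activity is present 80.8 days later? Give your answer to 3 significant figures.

1/t_eff = 1/t_phys + 1/t_biol = 1/70.9 + 1/314 = 0.017289 per day.
t_eff = 70.9 × 314 / (70.9 + 314) ≈ 57.84 days.
Remaining = 2220 × (1/2)^(80.8/57.84) = 2220 × (1/2)^1.397 ≈ 843 dpm.

843 dpm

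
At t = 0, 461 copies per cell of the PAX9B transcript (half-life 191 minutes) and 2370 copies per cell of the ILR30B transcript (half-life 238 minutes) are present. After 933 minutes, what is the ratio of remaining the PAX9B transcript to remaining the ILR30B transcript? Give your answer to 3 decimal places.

PAX9B transcript: 461 × (1/2)^(933/191) = 461 × (1/2)^4.8848 ≈ 15.604 copies per cell.
ILR30B transcript: 2370 × (1/2)^(933/238) = 2370 × (1/2)^3.9202 ≈ 156.55 copies per cell.
Ratio ≈ 15.604 / 156.55 ≈ 0.09967.

0.100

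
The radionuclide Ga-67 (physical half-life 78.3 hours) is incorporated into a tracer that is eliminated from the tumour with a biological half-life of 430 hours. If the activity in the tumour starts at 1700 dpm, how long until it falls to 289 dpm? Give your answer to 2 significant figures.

170 hours

1/t_eff = 1/t_phys + 1/t_biol = 1/78.3 + 1/430 = 0.015097 per hour.
t_eff = 78.3 × 430 / (78.3 + 430) ≈ 66.238 hours.
n = log₂(1700/289) ≈ 2.5564; t = 2.5564 × 66.238 ≈ 169.33 hours.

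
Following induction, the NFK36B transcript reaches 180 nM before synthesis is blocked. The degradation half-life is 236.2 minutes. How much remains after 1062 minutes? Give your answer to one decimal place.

Number of half-lives: n = 1062/236.2 ≈ 4.4962.
Remaining = 180 × (1/2)^4.4962 = 180 × 0.044311 ≈ 7.976 nM.

8.0 nM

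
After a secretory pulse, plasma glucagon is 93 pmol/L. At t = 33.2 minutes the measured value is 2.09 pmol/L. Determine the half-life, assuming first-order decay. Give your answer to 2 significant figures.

A/A₀ = 2.09/93 ≈ 0.022473.
n = log₂(44.498) ≈ 5.4757 half-lives elapsed in 33.2 minutes.
t½ = 33.2/5.4757 ≈ 6.0632 minutes.

6.1 minutes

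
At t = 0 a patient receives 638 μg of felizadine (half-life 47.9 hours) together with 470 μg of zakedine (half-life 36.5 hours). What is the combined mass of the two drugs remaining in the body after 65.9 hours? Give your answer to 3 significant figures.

380 μg

felizadine: 638 × (1/2)^(65.9/47.9) = 638 × (1/2)^1.3758 ≈ 245.85 μg.
zakedine: 470 × (1/2)^(65.9/36.5) = 470 × (1/2)^1.8055 ≈ 134.46 μg.
Total = 245.85 + 134.46 ≈ 380.31 μg.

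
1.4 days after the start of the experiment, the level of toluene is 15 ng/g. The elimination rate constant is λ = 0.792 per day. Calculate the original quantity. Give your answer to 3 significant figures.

45.5 ng/g

t½ = ln 2 / λ = 0.69315 / 0.792 ≈ 0.87519 days.
Number of half-lives elapsed: n = 1.4/0.87519 ≈ 1.5997.
A₀ = A × 2^n = 15 × 2^1.5997 = 15 × 3.0307 ≈ 45.461 ng/g.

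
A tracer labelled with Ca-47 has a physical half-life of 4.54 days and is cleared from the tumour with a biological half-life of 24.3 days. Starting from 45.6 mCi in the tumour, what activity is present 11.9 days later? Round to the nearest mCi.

5 mCi

1/t_eff = 1/t_phys + 1/t_biol = 1/4.54 + 1/24.3 = 0.26142 per day.
t_eff = 4.54 × 24.3 / (4.54 + 24.3) ≈ 3.8253 days.
Remaining = 45.6 × (1/2)^(11.9/3.8253) = 45.6 × (1/2)^3.1109 ≈ 5.2784 mCi.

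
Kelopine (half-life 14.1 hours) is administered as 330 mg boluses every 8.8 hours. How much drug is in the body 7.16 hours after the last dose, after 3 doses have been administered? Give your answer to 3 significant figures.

The 3 doses were given 24.76, 15.96, 7.16 hours ago.
Total = 330·(1/2)^(24.76/14.1) + 330·(1/2)^(15.96/14.1) + 330·(1/2)^(7.16/14.1)
      = 97.7 + 150.58 + 232.09 ≈ 480.37 mg.

480 mg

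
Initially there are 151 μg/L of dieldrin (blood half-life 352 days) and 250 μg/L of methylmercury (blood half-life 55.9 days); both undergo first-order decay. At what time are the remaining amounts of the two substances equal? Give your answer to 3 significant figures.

Set 151·(1/2)^(t/352) = 250·(1/2)^(t/55.9).
Taking log₂: log₂(151/250) = t·(1/352 − 1/55.9).
log₂(0.604) = -0.72738; 1/352 − 1/55.9 = -0.015048.
t = -0.72738 / -0.015048 ≈ 48.337 days.

48.3 days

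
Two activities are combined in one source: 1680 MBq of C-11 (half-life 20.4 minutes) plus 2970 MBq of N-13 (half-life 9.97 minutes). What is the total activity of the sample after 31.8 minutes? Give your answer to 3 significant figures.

896 MBq

C-11: 1680 × (1/2)^(31.8/20.4) = 1680 × (1/2)^1.5588 ≈ 570.24 MBq.
N-13: 2970 × (1/2)^(31.8/9.97) = 2970 × (1/2)^3.1896 ≈ 325.54 MBq.
Total = 570.24 + 325.54 ≈ 895.78 MBq.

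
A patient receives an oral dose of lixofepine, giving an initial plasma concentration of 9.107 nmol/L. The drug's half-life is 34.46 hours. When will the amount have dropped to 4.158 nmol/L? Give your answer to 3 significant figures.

Fraction remaining = 4.158/9.107 ≈ 0.45657.
n = log₂(9.107/4.158) = ln(2.1902)/ln 2 ≈ 1.1311 half-lives.
t = n × t½ = 1.1311 × 34.46 ≈ 38.977 hours.

39.0 hours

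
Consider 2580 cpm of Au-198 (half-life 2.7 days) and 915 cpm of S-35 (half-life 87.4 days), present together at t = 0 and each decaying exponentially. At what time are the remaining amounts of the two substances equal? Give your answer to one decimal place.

4.2 days

Set 2580·(1/2)^(t/2.7) = 915·(1/2)^(t/87.4).
Taking log₂: log₂(2580/915) = t·(1/2.7 − 1/87.4).
log₂(2.8197) = 1.4955; 1/2.7 − 1/87.4 = 0.35893.
t = 1.4955 / 0.35893 ≈ 4.1666 days.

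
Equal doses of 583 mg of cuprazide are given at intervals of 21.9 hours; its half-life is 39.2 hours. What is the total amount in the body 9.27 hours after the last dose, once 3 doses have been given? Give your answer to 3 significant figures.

1060 mg

The 3 doses were given 53.07, 31.17, 9.27 hours ago.
Total = 583·(1/2)^(53.07/39.2) + 583·(1/2)^(31.17/39.2) + 583·(1/2)^(9.27/39.2)
      = 228.1 + 335.97 + 494.86 ≈ 1058.9 mg.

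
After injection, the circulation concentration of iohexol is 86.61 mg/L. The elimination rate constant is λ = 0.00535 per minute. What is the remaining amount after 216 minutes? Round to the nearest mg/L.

27 mg/L

t½ = ln 2 / λ = 0.69315 / 0.00535 ≈ 129.56 minutes.
Number of half-lives: n = 216/129.56 ≈ 1.6672.
Remaining = 86.61 × (1/2)^1.6672 = 86.61 × 0.31487 ≈ 27.271 mg/L.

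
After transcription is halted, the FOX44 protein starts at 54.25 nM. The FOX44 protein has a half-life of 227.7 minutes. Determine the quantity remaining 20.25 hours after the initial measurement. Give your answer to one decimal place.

Convert the elapsed time: 20.25 hours = 1215 minutes.
Number of half-lives: n = 1215/227.7 ≈ 5.336.
Remaining = 54.25 × (1/2)^5.336 = 54.25 × 0.024758 ≈ 1.3431 nM.

1.3 nM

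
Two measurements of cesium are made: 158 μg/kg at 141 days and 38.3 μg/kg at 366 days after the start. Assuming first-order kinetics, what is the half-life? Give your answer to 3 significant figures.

110 days

Over Δt = 366 − 141 = 225 days, the level fell by a factor of 158/38.3 ≈ 4.1253.
n = log₂(4.1253) ≈ 2.0445 half-lives, so t½ = 225/2.0445 ≈ 110.05 days.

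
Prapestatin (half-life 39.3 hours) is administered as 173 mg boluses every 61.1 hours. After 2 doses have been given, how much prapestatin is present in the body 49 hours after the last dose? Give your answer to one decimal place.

97.7 mg

The 2 doses were given 110.1, 49 hours ago.
Total = 173·(1/2)^(110.1/39.3) + 173·(1/2)^(49/39.3)
      = 24.814 + 72.898 ≈ 97.712 mg.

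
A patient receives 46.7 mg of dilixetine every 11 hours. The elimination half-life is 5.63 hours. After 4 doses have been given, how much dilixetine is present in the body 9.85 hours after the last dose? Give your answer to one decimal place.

18.6 mg

The 4 doses were given 42.85, 31.85, 20.85, 9.85 hours ago.
Total = 46.7·(1/2)^(42.85/5.63) + 46.7·(1/2)^(31.85/5.63) + 46.7·(1/2)^(20.85/5.63) + 46.7·(1/2)^(9.85/5.63)
      = 0.23888 + 0.92541 + 3.585 + 13.888 ≈ 18.638 mg.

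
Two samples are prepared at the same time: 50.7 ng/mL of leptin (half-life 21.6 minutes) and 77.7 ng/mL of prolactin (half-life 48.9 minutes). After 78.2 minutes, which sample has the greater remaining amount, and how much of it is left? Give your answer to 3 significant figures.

prolactin, 25.6 ng/mL

leptin: 50.7 × (1/2)^3.6204 ≈ 4.1226 ng/mL.
prolactin: 77.7 × (1/2)^1.5992 ≈ 25.646 ng/mL.
Prolactin has more remaining, at ≈ 25.646 ng/mL.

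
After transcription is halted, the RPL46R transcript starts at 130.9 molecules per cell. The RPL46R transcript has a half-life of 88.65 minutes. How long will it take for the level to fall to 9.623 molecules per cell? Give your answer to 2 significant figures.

330 minutes

Fraction remaining = 9.623/130.9 ≈ 0.073514.
n = log₂(130.9/9.623) = ln(13.603)/ln 2 ≈ 3.7658 half-lives.
t = n × t½ = 3.7658 × 88.65 ≈ 333.84 minutes.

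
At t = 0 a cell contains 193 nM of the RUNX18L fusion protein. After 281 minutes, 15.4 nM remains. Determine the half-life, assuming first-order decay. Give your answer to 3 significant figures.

77.0 minutes

A/A₀ = 15.4/193 ≈ 0.079793.
n = log₂(12.532) ≈ 3.6476 half-lives elapsed in 281 minutes.
t½ = 281/3.6476 ≈ 77.037 minutes.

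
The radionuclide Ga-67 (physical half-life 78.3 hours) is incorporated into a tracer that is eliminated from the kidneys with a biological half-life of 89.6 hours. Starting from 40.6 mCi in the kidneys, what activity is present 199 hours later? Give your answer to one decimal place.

1.5 mCi

1/t_eff = 1/t_phys + 1/t_biol = 1/78.3 + 1/89.6 = 0.023932 per hour.
t_eff = 78.3 × 89.6 / (78.3 + 89.6) ≈ 41.785 hours.
Remaining = 40.6 × (1/2)^(199/41.785) = 40.6 × (1/2)^4.7625 ≈ 1.4958 mCi.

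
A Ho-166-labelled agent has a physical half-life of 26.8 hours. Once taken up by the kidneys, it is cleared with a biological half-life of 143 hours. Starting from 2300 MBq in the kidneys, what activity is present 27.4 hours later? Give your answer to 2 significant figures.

990 MBq

1/t_eff = 1/t_phys + 1/t_biol = 1/26.8 + 1/143 = 0.044306 per hour.
t_eff = 26.8 × 143 / (26.8 + 143) ≈ 22.57 hours.
Remaining = 2300 × (1/2)^(27.4/22.57) = 2300 × (1/2)^1.214 ≈ 991.47 MBq.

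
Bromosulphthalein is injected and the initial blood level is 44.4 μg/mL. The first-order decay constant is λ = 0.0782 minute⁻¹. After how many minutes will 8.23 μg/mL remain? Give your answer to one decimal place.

21.6 minutes

t½ = ln 2 / λ = 0.69315 / 0.0782 ≈ 8.8638 minutes.
Fraction remaining = 8.23/44.4 ≈ 0.18536.
n = log₂(44.4/8.23) = ln(5.3949)/ln 2 ≈ 2.4316 half-lives.
t = n × t½ = 2.4316 × 8.8638 ≈ 21.553 minutes.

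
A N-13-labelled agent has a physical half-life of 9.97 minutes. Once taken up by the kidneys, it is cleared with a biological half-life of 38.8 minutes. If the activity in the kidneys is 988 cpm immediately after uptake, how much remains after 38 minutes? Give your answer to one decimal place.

35.7 cpm

1/t_eff = 1/t_phys + 1/t_biol = 1/9.97 + 1/38.8 = 0.12607 per minute.
t_eff = 9.97 × 38.8 / (9.97 + 38.8) ≈ 7.9318 minutes.
Remaining = 988 × (1/2)^(38/7.9318) = 988 × (1/2)^4.7908 ≈ 35.693 cpm.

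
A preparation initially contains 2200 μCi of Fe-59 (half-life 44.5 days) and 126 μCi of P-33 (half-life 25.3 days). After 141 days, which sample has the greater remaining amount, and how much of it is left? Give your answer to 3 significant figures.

Fe-59, 245 μCi

Fe-59: 2200 × (1/2)^3.1685 ≈ 244.68 μCi.
P-33: 126 × (1/2)^5.5731 ≈ 2.6466 μCi.
Fe-59 has more remaining, at ≈ 244.68 μCi.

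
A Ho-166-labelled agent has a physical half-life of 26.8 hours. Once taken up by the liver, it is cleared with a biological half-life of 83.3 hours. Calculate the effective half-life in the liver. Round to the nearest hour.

20 hours

1/t_eff = 1/t_phys + 1/t_biol = 1/26.8 + 1/83.3 = 0.049318 per hour.
t_eff = 26.8 × 83.3 / (26.8 + 83.3) ≈ 20.276 hours.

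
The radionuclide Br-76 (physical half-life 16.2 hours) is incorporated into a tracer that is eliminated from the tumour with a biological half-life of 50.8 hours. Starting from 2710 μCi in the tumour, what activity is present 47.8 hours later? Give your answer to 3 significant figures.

183 μCi

1/t_eff = 1/t_phys + 1/t_biol = 1/16.2 + 1/50.8 = 0.081413 per hour.
t_eff = 16.2 × 50.8 / (16.2 + 50.8) ≈ 12.283 hours.
Remaining = 2710 × (1/2)^(47.8/12.283) = 2710 × (1/2)^3.8916 ≈ 182.6 μCi.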